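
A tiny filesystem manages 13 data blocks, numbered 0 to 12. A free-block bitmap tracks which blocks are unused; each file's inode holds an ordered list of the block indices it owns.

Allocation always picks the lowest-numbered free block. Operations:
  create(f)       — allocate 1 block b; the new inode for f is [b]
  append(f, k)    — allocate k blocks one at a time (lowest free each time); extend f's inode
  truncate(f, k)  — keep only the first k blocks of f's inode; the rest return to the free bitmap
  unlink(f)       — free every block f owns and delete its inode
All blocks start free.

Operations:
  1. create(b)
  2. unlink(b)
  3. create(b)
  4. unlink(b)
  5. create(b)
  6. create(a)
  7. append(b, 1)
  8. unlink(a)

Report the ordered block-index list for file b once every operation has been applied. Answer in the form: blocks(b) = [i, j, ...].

blocks(b) = [0, 2]

create(b): bitmap=F............ | b=[0]
unlink(b): bitmap=............. | 
create(b): bitmap=F............ | b=[0]
unlink(b): bitmap=............. | 
create(b): bitmap=F............ | b=[0]
create(a): bitmap=FF........... | a=[1] b=[0]
append(b, 1): bitmap=FFF.......... | a=[1] b=[0, 2]
unlink(a): bitmap=F.F.......... | b=[0, 2]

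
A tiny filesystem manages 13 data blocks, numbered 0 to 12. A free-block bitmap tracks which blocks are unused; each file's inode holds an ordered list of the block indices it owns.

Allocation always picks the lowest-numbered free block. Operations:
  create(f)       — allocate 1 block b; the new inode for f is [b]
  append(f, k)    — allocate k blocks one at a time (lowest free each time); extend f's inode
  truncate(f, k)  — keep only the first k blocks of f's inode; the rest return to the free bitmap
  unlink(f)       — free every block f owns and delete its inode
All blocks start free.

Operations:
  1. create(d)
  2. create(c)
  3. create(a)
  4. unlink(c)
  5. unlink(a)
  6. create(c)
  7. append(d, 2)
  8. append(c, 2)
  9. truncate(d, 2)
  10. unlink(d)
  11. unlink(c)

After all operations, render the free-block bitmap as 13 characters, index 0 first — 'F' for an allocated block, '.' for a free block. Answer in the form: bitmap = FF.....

create(d): bitmap=F............ | d=[0]
create(c): bitmap=FF........... | c=[1] d=[0]
create(a): bitmap=FFF.......... | a=[2] c=[1] d=[0]
unlink(c): bitmap=F.F.......... | a=[2] d=[0]
unlink(a): bitmap=F............ | d=[0]
create(c): bitmap=FF........... | c=[1] d=[0]
append(d, 2): bitmap=FFFF......... | c=[1] d=[0, 2, 3]
append(c, 2): bitmap=FFFFFF....... | c=[1, 4, 5] d=[0, 2, 3]
truncate(d, 2): bitmap=FFF.FF....... | c=[1, 4, 5] d=[0, 2]
unlink(d): bitmap=.F..FF....... | c=[1, 4, 5]
unlink(c): bitmap=............. | 

bitmap = .............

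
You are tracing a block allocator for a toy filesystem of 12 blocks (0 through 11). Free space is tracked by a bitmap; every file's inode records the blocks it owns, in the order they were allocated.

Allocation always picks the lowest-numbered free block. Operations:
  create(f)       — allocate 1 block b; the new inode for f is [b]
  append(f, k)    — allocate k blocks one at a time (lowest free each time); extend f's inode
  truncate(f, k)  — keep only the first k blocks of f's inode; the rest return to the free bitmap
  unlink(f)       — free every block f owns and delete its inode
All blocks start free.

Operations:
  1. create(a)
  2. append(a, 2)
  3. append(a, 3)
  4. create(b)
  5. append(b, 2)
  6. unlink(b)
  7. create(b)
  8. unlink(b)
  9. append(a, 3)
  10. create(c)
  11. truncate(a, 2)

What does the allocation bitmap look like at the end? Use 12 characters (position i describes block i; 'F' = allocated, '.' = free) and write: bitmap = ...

bitmap = FF.......F..

[1] create(a) — a=0 (map F...........)
[2] append(a, 2) — a=0,1,2 (map FFF.........)
[3] append(a, 3) — a=0,1,2,3,4,5 (map FFFFFF......)
[4] create(b) — a=0,1,2,3,4,5 b=6 (map FFFFFFF.....)
[5] append(b, 2) — a=0,1,2,3,4,5 b=6,7,8 (map FFFFFFFFF...)
[6] unlink(b) — a=0,1,2,3,4,5 (map FFFFFF......)
[7] create(b) — a=0,1,2,3,4,5 b=6 (map FFFFFFF.....)
[8] unlink(b) — a=0,1,2,3,4,5 (map FFFFFF......)
[9] append(a, 3) — a=0,1,2,3,4,5,6,7,8 (map FFFFFFFFF...)
[10] create(c) — a=0,1,2,3,4,5,6,7,8 c=9 (map FFFFFFFFFF..)
[11] truncate(a, 2) — a=0,1 c=9 (map FF.......F..)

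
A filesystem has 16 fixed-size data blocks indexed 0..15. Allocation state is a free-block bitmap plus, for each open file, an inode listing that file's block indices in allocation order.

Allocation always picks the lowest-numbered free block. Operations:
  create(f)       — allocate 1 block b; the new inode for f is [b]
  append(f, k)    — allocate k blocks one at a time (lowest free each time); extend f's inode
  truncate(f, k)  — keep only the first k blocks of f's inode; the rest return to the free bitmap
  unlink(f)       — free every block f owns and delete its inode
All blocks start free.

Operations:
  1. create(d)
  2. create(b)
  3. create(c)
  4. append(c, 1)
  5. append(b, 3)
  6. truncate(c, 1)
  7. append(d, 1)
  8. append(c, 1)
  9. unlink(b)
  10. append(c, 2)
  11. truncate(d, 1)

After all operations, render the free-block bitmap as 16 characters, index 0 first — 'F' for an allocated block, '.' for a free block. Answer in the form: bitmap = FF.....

[1] create(d) — d=0 (map F...............)
[2] create(b) — b=1 d=0 (map FF..............)
[3] create(c) — b=1 c=2 d=0 (map FFF.............)
[4] append(c, 1) — b=1 c=2,3 d=0 (map FFFF............)
[5] append(b, 3) — b=1,4,5,6 c=2,3 d=0 (map FFFFFFF.........)
[6] truncate(c, 1) — b=1,4,5,6 c=2 d=0 (map FFF.FFF.........)
[7] append(d, 1) — b=1,4,5,6 c=2 d=0,3 (map FFFFFFF.........)
[8] append(c, 1) — b=1,4,5,6 c=2,7 d=0,3 (map FFFFFFFF........)
[9] unlink(b) — c=2,7 d=0,3 (map F.FF...F........)
[10] append(c, 2) — c=2,7,1,4 d=0,3 (map FFFFF..F........)
[11] truncate(d, 1) — c=2,7,1,4 d=0 (map FFF.F..F........)

bitmap = FFF.F..F........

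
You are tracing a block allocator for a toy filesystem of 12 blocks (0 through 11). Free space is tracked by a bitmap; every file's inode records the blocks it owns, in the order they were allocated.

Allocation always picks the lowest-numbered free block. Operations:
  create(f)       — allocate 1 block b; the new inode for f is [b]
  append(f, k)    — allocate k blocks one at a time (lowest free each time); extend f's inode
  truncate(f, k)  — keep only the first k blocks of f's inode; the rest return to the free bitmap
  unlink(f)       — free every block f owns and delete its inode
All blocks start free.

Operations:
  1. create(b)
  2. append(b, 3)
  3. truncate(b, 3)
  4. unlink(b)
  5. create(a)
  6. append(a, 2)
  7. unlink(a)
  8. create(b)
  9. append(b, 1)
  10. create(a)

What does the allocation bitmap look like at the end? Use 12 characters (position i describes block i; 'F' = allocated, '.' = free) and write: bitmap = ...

[1] create(b) — b=0 (map F...........)
[2] append(b, 3) — b=0,1,2,3 (map FFFF........)
[3] truncate(b, 3) — b=0,1,2 (map FFF.........)
[4] unlink(b) —  (map ............)
[5] create(a) — a=0 (map F...........)
[6] append(a, 2) — a=0,1,2 (map FFF.........)
[7] unlink(a) —  (map ............)
[8] create(b) — b=0 (map F...........)
[9] append(b, 1) — b=0,1 (map FF..........)
[10] create(a) — a=2 b=0,1 (map FFF.........)

bitmap = FFF.........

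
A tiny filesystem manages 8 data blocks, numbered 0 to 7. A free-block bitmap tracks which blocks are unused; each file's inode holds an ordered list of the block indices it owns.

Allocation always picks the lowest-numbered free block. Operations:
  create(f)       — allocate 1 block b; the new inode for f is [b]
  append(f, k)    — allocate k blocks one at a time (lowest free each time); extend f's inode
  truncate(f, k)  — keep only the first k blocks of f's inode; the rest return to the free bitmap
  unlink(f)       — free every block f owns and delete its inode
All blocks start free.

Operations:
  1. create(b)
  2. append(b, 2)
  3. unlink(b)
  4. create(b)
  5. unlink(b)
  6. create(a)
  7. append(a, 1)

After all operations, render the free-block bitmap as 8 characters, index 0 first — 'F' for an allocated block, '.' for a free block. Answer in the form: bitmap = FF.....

bitmap = FF......

after create(b) → b:[0]  free=[F.......]
after append(b, 2) → b:[0, 1, 2]  free=[FFF.....]
after unlink(b) →   free=[........]
after create(b) → b:[0]  free=[F.......]
after unlink(b) →   free=[........]
after create(a) → a:[0]  free=[F.......]
after append(a, 1) → a:[0, 1]  free=[FF......]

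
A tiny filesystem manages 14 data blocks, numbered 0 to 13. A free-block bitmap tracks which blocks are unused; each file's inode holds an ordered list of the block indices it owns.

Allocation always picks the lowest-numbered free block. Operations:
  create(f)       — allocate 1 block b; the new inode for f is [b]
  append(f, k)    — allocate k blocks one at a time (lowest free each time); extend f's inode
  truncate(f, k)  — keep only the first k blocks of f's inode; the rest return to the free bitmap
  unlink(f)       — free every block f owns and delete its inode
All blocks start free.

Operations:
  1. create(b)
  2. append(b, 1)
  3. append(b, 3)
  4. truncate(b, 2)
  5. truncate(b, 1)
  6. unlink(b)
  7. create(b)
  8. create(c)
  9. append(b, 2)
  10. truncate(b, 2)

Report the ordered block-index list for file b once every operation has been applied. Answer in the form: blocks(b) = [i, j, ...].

blocks(b) = [0, 2]

[1] create(b) — b=0 (map F.............)
[2] append(b, 1) — b=0,1 (map FF............)
[3] append(b, 3) — b=0,1,2,3,4 (map FFFFF.........)
[4] truncate(b, 2) — b=0,1 (map FF............)
[5] truncate(b, 1) — b=0 (map F.............)
[6] unlink(b) —  (map ..............)
[7] create(b) — b=0 (map F.............)
[8] create(c) — b=0 c=1 (map FF............)
[9] append(b, 2) — b=0,2,3 c=1 (map FFFF..........)
[10] truncate(b, 2) — b=0,2 c=1 (map FFF...........)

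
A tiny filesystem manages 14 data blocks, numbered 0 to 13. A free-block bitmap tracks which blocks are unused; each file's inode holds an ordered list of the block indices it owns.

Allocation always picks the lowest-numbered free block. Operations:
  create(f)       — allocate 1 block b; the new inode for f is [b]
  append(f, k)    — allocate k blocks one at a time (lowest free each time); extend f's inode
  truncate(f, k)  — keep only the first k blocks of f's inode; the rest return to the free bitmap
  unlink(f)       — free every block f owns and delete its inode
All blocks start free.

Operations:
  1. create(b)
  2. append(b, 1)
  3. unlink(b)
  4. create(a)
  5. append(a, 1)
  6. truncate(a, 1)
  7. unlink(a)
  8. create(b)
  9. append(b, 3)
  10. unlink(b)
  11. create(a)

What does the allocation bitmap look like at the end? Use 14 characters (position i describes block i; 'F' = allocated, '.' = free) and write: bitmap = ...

create(b): bitmap=F............. | b=[0]
append(b, 1): bitmap=FF............ | b=[0, 1]
unlink(b): bitmap=.............. | 
create(a): bitmap=F............. | a=[0]
append(a, 1): bitmap=FF............ | a=[0, 1]
truncate(a, 1): bitmap=F............. | a=[0]
unlink(a): bitmap=.............. | 
create(b): bitmap=F............. | b=[0]
append(b, 3): bitmap=FFFF.......... | b=[0, 1, 2, 3]
unlink(b): bitmap=.............. | 
create(a): bitmap=F............. | a=[0]

bitmap = F.............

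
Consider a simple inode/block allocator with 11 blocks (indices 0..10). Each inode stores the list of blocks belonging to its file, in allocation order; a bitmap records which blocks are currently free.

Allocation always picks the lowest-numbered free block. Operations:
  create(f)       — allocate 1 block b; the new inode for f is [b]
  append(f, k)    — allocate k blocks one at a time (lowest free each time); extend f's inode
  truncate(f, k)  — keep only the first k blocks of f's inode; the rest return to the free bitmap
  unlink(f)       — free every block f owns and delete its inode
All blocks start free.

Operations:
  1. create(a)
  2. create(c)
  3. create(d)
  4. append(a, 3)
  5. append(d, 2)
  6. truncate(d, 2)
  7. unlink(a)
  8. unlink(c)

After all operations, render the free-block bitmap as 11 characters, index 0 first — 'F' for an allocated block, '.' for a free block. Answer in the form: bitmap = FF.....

  1. create(a)  ⇒  F..........  {a→[0]}
  2. create(c)  ⇒  FF.........  {a→[0]; c→[1]}
  3. create(d)  ⇒  FFF........  {a→[0]; c→[1]; d→[2]}
  4. append(a, 3)  ⇒  FFFFFF.....  {a→[0, 3, 4, 5]; c→[1]; d→[2]}
  5. append(d, 2)  ⇒  FFFFFFFF...  {a→[0, 3, 4, 5]; c→[1]; d→[2, 6, 7]}
  6. truncate(d, 2)  ⇒  FFFFFFF....  {a→[0, 3, 4, 5]; c→[1]; d→[2, 6]}
  7. unlink(a)  ⇒  .FF...F....  {c→[1]; d→[2, 6]}
  8. unlink(c)  ⇒  ..F...F....  {d→[2, 6]}

bitmap = ..F...F....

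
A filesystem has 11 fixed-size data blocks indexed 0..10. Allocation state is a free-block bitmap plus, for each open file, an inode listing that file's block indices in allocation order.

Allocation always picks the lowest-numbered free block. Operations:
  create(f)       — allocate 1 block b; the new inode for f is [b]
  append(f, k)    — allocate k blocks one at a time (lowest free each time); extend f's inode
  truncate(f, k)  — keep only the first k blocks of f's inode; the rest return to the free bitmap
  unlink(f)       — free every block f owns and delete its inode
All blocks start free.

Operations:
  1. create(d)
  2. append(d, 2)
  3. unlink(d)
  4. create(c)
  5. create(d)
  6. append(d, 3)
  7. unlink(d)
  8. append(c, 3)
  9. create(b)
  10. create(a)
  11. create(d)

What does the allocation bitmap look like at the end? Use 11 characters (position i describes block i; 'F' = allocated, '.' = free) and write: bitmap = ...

  1. create(d)  ⇒  F..........  {d→[0]}
  2. append(d, 2)  ⇒  FFF........  {d→[0, 1, 2]}
  3. unlink(d)  ⇒  ...........  {}
  4. create(c)  ⇒  F..........  {c→[0]}
  5. create(d)  ⇒  FF.........  {c→[0]; d→[1]}
  6. append(d, 3)  ⇒  FFFFF......  {c→[0]; d→[1, 2, 3, 4]}
  7. unlink(d)  ⇒  F..........  {c→[0]}
  8. append(c, 3)  ⇒  FFFF.......  {c→[0, 1, 2, 3]}
  9. create(b)  ⇒  FFFFF......  {b→[4]; c→[0, 1, 2, 3]}
  10. create(a)  ⇒  FFFFFF.....  {a→[5]; b→[4]; c→[0, 1, 2, 3]}
  11. create(d)  ⇒  FFFFFFF....  {a→[5]; b→[4]; c→[0, 1, 2, 3]; d→[6]}

bitmap = FFFFFFF....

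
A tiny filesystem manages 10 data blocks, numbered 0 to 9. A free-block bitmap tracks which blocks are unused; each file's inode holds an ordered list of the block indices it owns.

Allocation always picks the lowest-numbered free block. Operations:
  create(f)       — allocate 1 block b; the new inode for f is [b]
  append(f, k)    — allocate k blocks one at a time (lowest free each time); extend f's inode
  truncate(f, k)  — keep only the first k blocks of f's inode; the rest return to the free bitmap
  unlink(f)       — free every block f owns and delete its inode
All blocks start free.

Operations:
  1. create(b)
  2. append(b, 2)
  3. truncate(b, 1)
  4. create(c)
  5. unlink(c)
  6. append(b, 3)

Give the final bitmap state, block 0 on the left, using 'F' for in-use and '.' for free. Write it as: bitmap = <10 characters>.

[1] create(b) — b=0 (map F.........)
[2] append(b, 2) — b=0,1,2 (map FFF.......)
[3] truncate(b, 1) — b=0 (map F.........)
[4] create(c) — b=0 c=1 (map FF........)
[5] unlink(c) — b=0 (map F.........)
[6] append(b, 3) — b=0,1,2,3 (map FFFF......)

bitmap = FFFF......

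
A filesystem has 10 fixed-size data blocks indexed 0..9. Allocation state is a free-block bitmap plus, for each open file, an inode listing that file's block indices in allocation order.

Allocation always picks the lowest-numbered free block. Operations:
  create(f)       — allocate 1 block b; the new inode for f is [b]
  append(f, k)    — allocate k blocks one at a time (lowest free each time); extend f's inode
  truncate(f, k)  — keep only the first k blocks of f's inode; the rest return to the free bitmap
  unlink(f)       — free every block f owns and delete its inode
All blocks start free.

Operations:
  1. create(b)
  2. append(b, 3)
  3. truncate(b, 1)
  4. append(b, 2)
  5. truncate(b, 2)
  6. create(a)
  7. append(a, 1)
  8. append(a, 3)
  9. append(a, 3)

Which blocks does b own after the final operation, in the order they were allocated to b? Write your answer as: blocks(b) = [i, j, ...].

[1] create(b) — b=0 (map F.........)
[2] append(b, 3) — b=0,1,2,3 (map FFFF......)
[3] truncate(b, 1) — b=0 (map F.........)
[4] append(b, 2) — b=0,1,2 (map FFF.......)
[5] truncate(b, 2) — b=0,1 (map FF........)
[6] create(a) — a=2 b=0,1 (map FFF.......)
[7] append(a, 1) — a=2,3 b=0,1 (map FFFF......)
[8] append(a, 3) — a=2,3,4,5,6 b=0,1 (map FFFFFFF...)
[9] append(a, 3) — a=2,3,4,5,6,7,8,9 b=0,1 (map FFFFFFFFFF)

blocks(b) = [0, 1]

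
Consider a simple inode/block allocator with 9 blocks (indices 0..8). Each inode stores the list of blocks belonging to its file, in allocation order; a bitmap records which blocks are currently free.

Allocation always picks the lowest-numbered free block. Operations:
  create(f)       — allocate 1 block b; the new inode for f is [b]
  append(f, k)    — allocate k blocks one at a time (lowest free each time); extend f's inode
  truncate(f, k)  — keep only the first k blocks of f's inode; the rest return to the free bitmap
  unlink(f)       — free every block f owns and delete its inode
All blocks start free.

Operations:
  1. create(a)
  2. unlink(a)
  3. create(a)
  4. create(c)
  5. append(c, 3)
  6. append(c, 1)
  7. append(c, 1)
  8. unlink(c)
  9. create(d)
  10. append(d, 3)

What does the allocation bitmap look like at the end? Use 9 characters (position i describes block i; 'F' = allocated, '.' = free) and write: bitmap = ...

bitmap = FFFFF....

after create(a) → a:[0]  free=[F........]
after unlink(a) →   free=[.........]
after create(a) → a:[0]  free=[F........]
after create(c) → a:[0], c:[1]  free=[FF.......]
after append(c, 3) → a:[0], c:[1, 2, 3, 4]  free=[FFFFF....]
after append(c, 1) → a:[0], c:[1, 2, 3, 4, 5]  free=[FFFFFF...]
after append(c, 1) → a:[0], c:[1, 2, 3, 4, 5, 6]  free=[FFFFFFF..]
after unlink(c) → a:[0]  free=[F........]
after create(d) → a:[0], d:[1]  free=[FF.......]
after append(d, 3) → a:[0], d:[1, 2, 3, 4]  free=[FFFFF....]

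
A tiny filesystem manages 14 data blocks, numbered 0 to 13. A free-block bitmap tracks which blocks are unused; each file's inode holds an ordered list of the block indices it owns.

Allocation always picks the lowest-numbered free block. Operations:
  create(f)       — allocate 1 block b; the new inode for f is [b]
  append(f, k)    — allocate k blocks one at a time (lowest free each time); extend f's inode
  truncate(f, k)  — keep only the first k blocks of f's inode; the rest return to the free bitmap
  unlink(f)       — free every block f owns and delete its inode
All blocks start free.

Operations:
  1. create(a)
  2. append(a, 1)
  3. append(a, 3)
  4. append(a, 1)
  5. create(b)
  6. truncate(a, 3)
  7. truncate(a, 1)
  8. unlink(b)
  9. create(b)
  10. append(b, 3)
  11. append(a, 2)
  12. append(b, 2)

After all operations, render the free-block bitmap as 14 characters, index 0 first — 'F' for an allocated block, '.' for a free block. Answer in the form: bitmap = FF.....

  1. create(a)  ⇒  F.............  {a→[0]}
  2. append(a, 1)  ⇒  FF............  {a→[0, 1]}
  3. append(a, 3)  ⇒  FFFFF.........  {a→[0, 1, 2, 3, 4]}
  4. append(a, 1)  ⇒  FFFFFF........  {a→[0, 1, 2, 3, 4, 5]}
  5. create(b)  ⇒  FFFFFFF.......  {a→[0, 1, 2, 3, 4, 5]; b→[6]}
  6. truncate(a, 3)  ⇒  FFF...F.......  {a→[0, 1, 2]; b→[6]}
  7. truncate(a, 1)  ⇒  F.....F.......  {a→[0]; b→[6]}
  8. unlink(b)  ⇒  F.............  {a→[0]}
  9. create(b)  ⇒  FF............  {a→[0]; b→[1]}
  10. append(b, 3)  ⇒  FFFFF.........  {a→[0]; b→[1, 2, 3, 4]}
  11. append(a, 2)  ⇒  FFFFFFF.......  {a→[0, 5, 6]; b→[1, 2, 3, 4]}
  12. append(b, 2)  ⇒  FFFFFFFFF.....  {a→[0, 5, 6]; b→[1, 2, 3, 4, 7, 8]}

bitmap = FFFFFFFFF.....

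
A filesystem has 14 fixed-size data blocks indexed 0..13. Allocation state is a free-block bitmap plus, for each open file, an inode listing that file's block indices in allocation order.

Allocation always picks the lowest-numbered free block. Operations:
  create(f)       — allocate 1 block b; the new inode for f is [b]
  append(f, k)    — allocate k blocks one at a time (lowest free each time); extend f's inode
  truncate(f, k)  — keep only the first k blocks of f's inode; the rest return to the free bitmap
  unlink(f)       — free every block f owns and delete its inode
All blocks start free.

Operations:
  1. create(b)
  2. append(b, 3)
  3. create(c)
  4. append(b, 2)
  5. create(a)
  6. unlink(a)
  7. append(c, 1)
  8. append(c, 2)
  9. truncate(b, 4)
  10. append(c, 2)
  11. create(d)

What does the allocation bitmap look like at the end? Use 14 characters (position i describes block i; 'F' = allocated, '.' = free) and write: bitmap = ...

bitmap = FFFFFFFFFFF...

create(b): bitmap=F............. | b=[0]
append(b, 3): bitmap=FFFF.......... | b=[0, 1, 2, 3]
create(c): bitmap=FFFFF......... | b=[0, 1, 2, 3] c=[4]
append(b, 2): bitmap=FFFFFFF....... | b=[0, 1, 2, 3, 5, 6] c=[4]
create(a): bitmap=FFFFFFFF...... | a=[7] b=[0, 1, 2, 3, 5, 6] c=[4]
unlink(a): bitmap=FFFFFFF....... | b=[0, 1, 2, 3, 5, 6] c=[4]
append(c, 1): bitmap=FFFFFFFF...... | b=[0, 1, 2, 3, 5, 6] c=[4, 7]
append(c, 2): bitmap=FFFFFFFFFF.... | b=[0, 1, 2, 3, 5, 6] c=[4, 7, 8, 9]
truncate(b, 4): bitmap=FFFFF..FFF.... | b=[0, 1, 2, 3] c=[4, 7, 8, 9]
append(c, 2): bitmap=FFFFFFFFFF.... | b=[0, 1, 2, 3] c=[4, 7, 8, 9, 5, 6]
create(d): bitmap=FFFFFFFFFFF... | b=[0, 1, 2, 3] c=[4, 7, 8, 9, 5, 6] d=[10]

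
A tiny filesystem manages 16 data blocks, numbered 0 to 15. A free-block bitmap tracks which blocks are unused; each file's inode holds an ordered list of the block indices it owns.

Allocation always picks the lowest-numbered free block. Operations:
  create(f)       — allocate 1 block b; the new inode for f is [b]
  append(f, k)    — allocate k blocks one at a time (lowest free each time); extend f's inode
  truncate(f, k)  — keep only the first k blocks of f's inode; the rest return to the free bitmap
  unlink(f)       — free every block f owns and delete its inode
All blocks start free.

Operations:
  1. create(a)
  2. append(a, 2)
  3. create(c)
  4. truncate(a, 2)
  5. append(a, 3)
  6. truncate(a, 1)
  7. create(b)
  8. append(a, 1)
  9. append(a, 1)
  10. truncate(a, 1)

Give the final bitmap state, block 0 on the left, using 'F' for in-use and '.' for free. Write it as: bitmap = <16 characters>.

after create(a) → a:[0]  free=[F...............]
after append(a, 2) → a:[0, 1, 2]  free=[FFF.............]
after create(c) → a:[0, 1, 2], c:[3]  free=[FFFF............]
after truncate(a, 2) → a:[0, 1], c:[3]  free=[FF.F............]
after append(a, 3) → a:[0, 1, 2, 4, 5], c:[3]  free=[FFFFFF..........]
after truncate(a, 1) → a:[0], c:[3]  free=[F..F............]
after create(b) → a:[0], b:[1], c:[3]  free=[FF.F............]
after append(a, 1) → a:[0, 2], b:[1], c:[3]  free=[FFFF............]
after append(a, 1) → a:[0, 2, 4], b:[1], c:[3]  free=[FFFFF...........]
after truncate(a, 1) → a:[0], b:[1], c:[3]  free=[FF.F............]

bitmap = FF.F............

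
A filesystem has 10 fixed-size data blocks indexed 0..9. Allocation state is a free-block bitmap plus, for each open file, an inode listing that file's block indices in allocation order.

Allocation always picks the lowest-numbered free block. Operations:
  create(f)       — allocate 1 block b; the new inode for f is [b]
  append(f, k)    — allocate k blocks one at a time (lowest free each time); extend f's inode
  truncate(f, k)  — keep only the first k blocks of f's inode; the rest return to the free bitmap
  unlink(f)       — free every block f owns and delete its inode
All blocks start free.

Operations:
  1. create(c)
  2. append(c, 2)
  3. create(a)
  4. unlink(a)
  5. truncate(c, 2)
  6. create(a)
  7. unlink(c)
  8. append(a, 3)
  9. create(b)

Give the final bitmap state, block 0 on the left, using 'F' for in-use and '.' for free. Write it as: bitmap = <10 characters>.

  1. create(c)  ⇒  F.........  {c→[0]}
  2. append(c, 2)  ⇒  FFF.......  {c→[0, 1, 2]}
  3. create(a)  ⇒  FFFF......  {a→[3]; c→[0, 1, 2]}
  4. unlink(a)  ⇒  FFF.......  {c→[0, 1, 2]}
  5. truncate(c, 2)  ⇒  FF........  {c→[0, 1]}
  6. create(a)  ⇒  FFF.......  {a→[2]; c→[0, 1]}
  7. unlink(c)  ⇒  ..F.......  {a→[2]}
  8. append(a, 3)  ⇒  FFFF......  {a→[2, 0, 1, 3]}
  9. create(b)  ⇒  FFFFF.....  {a→[2, 0, 1, 3]; b→[4]}

bitmap = FFFFF.....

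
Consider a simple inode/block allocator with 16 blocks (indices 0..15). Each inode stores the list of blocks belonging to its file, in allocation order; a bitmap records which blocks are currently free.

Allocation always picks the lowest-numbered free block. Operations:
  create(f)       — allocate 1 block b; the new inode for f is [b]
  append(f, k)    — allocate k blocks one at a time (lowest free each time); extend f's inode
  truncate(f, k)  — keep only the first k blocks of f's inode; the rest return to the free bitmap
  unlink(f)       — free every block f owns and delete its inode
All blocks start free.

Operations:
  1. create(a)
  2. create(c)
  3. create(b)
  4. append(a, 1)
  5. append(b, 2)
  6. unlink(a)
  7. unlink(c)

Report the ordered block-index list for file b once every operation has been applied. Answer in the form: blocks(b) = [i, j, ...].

blocks(b) = [2, 4, 5]

[1] create(a) — a=0 (map F...............)
[2] create(c) — a=0 c=1 (map FF..............)
[3] create(b) — a=0 b=2 c=1 (map FFF.............)
[4] append(a, 1) — a=0,3 b=2 c=1 (map FFFF............)
[5] append(b, 2) — a=0,3 b=2,4,5 c=1 (map FFFFFF..........)
[6] unlink(a) — b=2,4,5 c=1 (map .FF.FF..........)
[7] unlink(c) — b=2,4,5 (map ..F.FF..........)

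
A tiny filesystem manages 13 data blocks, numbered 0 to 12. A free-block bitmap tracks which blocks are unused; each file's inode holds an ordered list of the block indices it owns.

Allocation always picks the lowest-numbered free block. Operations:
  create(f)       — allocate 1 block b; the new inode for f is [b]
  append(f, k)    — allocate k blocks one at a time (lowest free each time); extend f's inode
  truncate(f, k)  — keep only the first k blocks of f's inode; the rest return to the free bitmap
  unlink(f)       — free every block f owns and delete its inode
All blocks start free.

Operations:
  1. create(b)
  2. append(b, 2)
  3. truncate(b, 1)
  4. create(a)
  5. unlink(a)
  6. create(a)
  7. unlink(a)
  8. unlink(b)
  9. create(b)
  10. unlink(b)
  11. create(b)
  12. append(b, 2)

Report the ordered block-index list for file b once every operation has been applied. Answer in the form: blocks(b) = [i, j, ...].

create(b): bitmap=F............ | b=[0]
append(b, 2): bitmap=FFF.......... | b=[0, 1, 2]
truncate(b, 1): bitmap=F............ | b=[0]
create(a): bitmap=FF........... | a=[1] b=[0]
unlink(a): bitmap=F............ | b=[0]
create(a): bitmap=FF........... | a=[1] b=[0]
unlink(a): bitmap=F............ | b=[0]
unlink(b): bitmap=............. | 
create(b): bitmap=F............ | b=[0]
unlink(b): bitmap=............. | 
create(b): bitmap=F............ | b=[0]
append(b, 2): bitmap=FFF.......... | b=[0, 1, 2]

blocks(b) = [0, 1, 2]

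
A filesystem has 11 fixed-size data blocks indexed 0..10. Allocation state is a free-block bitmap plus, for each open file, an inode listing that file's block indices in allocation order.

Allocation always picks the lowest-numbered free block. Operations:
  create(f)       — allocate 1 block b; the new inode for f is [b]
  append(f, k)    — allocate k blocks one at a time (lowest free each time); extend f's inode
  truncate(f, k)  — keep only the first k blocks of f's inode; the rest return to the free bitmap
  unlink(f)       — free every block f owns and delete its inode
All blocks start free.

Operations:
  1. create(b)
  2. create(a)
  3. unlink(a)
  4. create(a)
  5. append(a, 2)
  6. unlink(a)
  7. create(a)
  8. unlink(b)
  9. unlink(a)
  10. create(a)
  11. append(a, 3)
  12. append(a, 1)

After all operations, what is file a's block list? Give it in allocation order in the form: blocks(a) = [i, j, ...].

blocks(a) = [0, 1, 2, 3, 4]

  1. create(b)  ⇒  F..........  {b→[0]}
  2. create(a)  ⇒  FF.........  {a→[1]; b→[0]}
  3. unlink(a)  ⇒  F..........  {b→[0]}
  4. create(a)  ⇒  FF.........  {a→[1]; b→[0]}
  5. append(a, 2)  ⇒  FFFF.......  {a→[1, 2, 3]; b→[0]}
  6. unlink(a)  ⇒  F..........  {b→[0]}
  7. create(a)  ⇒  FF.........  {a→[1]; b→[0]}
  8. unlink(b)  ⇒  .F.........  {a→[1]}
  9. unlink(a)  ⇒  ...........  {}
  10. create(a)  ⇒  F..........  {a→[0]}
  11. append(a, 3)  ⇒  FFFF.......  {a→[0, 1, 2, 3]}
  12. append(a, 1)  ⇒  FFFFF......  {a→[0, 1, 2, 3, 4]}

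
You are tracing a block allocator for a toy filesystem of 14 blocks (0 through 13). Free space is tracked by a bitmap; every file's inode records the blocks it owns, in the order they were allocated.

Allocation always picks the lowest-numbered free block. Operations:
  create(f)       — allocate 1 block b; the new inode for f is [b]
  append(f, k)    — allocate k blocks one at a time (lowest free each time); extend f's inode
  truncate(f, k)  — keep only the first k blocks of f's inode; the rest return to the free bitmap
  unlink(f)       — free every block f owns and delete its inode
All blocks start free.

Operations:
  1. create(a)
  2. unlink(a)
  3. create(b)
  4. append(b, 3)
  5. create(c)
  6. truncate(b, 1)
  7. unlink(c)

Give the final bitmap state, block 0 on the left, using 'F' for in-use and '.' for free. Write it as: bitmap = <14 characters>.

bitmap = F.............

create(a): bitmap=F............. | a=[0]
unlink(a): bitmap=.............. | 
create(b): bitmap=F............. | b=[0]
append(b, 3): bitmap=FFFF.......... | b=[0, 1, 2, 3]
create(c): bitmap=FFFFF......... | b=[0, 1, 2, 3] c=[4]
truncate(b, 1): bitmap=F...F......... | b=[0] c=[4]
unlink(c): bitmap=F............. | b=[0]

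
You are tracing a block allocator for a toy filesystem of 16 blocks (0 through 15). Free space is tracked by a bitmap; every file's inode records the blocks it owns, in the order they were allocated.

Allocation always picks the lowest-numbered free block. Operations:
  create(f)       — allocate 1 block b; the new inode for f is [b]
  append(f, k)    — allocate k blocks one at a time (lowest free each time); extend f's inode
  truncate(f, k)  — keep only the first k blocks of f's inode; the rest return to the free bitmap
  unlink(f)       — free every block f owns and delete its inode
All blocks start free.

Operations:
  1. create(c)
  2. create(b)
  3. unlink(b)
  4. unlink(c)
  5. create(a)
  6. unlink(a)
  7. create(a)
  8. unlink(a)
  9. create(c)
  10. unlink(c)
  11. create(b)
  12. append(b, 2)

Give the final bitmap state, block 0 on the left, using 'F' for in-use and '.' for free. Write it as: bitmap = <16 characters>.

after create(c) → c:[0]  free=[F...............]
after create(b) → b:[1], c:[0]  free=[FF..............]
after unlink(b) → c:[0]  free=[F...............]
after unlink(c) →   free=[................]
after create(a) → a:[0]  free=[F...............]
after unlink(a) →   free=[................]
after create(a) → a:[0]  free=[F...............]
after unlink(a) →   free=[................]
after create(c) → c:[0]  free=[F...............]
after unlink(c) →   free=[................]
after create(b) → b:[0]  free=[F...............]
after append(b, 2) → b:[0, 1, 2]  free=[FFF.............]

bitmap = FFF.............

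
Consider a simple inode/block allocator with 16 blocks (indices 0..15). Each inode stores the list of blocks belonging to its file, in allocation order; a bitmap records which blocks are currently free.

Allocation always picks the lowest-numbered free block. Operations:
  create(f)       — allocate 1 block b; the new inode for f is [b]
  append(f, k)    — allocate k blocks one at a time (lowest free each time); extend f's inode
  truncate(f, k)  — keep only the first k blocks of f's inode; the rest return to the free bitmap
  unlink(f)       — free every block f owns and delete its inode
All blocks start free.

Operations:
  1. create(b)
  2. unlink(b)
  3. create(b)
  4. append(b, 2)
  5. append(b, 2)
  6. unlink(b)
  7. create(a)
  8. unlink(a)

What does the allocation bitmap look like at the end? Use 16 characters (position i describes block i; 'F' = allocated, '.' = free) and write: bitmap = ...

create(b): bitmap=F............... | b=[0]
unlink(b): bitmap=................ | 
create(b): bitmap=F............... | b=[0]
append(b, 2): bitmap=FFF............. | b=[0, 1, 2]
append(b, 2): bitmap=FFFFF........... | b=[0, 1, 2, 3, 4]
unlink(b): bitmap=................ | 
create(a): bitmap=F............... | a=[0]
unlink(a): bitmap=................ | 

bitmap = ................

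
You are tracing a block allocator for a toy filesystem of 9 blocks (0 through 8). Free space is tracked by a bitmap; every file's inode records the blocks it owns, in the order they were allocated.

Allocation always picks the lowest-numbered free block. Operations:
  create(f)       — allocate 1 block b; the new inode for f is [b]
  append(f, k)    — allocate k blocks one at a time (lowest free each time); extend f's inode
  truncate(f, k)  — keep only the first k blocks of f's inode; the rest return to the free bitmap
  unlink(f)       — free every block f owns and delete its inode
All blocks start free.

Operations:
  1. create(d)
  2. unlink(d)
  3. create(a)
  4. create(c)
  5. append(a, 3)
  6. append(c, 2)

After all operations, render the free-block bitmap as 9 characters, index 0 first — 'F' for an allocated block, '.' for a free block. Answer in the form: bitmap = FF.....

  1. create(d)  ⇒  F........  {d→[0]}
  2. unlink(d)  ⇒  .........  {}
  3. create(a)  ⇒  F........  {a→[0]}
  4. create(c)  ⇒  FF.......  {a→[0]; c→[1]}
  5. append(a, 3)  ⇒  FFFFF....  {a→[0, 2, 3, 4]; c→[1]}
  6. append(c, 2)  ⇒  FFFFFFF..  {a→[0, 2, 3, 4]; c→[1, 5, 6]}

bitmap = FFFFFFF..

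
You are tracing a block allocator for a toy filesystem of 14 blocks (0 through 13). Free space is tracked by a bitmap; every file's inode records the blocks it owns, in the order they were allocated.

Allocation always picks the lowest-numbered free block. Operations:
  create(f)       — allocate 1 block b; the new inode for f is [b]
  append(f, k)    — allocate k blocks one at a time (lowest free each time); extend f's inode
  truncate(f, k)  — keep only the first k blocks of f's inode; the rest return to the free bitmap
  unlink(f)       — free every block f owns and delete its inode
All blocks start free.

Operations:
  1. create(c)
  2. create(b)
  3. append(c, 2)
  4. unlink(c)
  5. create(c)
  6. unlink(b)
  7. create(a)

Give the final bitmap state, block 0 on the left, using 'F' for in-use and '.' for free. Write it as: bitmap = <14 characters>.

bitmap = FF............

  1. create(c)  ⇒  F.............  {c→[0]}
  2. create(b)  ⇒  FF............  {b→[1]; c→[0]}
  3. append(c, 2)  ⇒  FFFF..........  {b→[1]; c→[0, 2, 3]}
  4. unlink(c)  ⇒  .F............  {b→[1]}
  5. create(c)  ⇒  FF............  {b→[1]; c→[0]}
  6. unlink(b)  ⇒  F.............  {c→[0]}
  7. create(a)  ⇒  FF............  {a→[1]; c→[0]}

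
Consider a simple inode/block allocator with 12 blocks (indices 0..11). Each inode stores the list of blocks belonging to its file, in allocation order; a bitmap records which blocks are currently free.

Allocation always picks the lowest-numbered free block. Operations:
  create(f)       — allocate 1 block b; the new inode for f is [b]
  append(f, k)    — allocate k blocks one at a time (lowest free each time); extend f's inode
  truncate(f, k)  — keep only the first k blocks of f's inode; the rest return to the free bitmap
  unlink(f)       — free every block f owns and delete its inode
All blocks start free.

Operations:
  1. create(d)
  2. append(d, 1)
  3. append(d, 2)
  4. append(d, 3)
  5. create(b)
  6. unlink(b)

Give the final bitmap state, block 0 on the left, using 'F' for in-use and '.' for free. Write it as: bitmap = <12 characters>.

bitmap = FFFFFFF.....

  1. create(d)  ⇒  F...........  {d→[0]}
  2. append(d, 1)  ⇒  FF..........  {d→[0, 1]}
  3. append(d, 2)  ⇒  FFFF........  {d→[0, 1, 2, 3]}
  4. append(d, 3)  ⇒  FFFFFFF.....  {d→[0, 1, 2, 3, 4, 5, 6]}
  5. create(b)  ⇒  FFFFFFFF....  {b→[7]; d→[0, 1, 2, 3, 4, 5, 6]}
  6. unlink(b)  ⇒  FFFFFFF.....  {d→[0, 1, 2, 3, 4, 5, 6]}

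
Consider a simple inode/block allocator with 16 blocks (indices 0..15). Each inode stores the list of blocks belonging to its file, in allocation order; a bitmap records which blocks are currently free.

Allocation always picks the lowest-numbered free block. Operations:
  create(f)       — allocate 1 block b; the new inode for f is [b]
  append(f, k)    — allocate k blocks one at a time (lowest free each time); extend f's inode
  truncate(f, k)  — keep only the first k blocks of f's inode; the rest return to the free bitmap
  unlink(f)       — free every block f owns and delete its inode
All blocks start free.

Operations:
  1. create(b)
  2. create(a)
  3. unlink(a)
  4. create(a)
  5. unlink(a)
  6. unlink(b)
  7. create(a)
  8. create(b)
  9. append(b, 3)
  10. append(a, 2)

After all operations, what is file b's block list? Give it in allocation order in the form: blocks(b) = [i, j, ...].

blocks(b) = [1, 2, 3, 4]

  1. create(b)  ⇒  F...............  {b→[0]}
  2. create(a)  ⇒  FF..............  {a→[1]; b→[0]}
  3. unlink(a)  ⇒  F...............  {b→[0]}
  4. create(a)  ⇒  FF..............  {a→[1]; b→[0]}
  5. unlink(a)  ⇒  F...............  {b→[0]}
  6. unlink(b)  ⇒  ................  {}
  7. create(a)  ⇒  F...............  {a→[0]}
  8. create(b)  ⇒  FF..............  {a→[0]; b→[1]}
  9. append(b, 3)  ⇒  FFFFF...........  {a→[0]; b→[1, 2, 3, 4]}
  10. append(a, 2)  ⇒  FFFFFFF.........  {a→[0, 5, 6]; b→[1, 2, 3, 4]}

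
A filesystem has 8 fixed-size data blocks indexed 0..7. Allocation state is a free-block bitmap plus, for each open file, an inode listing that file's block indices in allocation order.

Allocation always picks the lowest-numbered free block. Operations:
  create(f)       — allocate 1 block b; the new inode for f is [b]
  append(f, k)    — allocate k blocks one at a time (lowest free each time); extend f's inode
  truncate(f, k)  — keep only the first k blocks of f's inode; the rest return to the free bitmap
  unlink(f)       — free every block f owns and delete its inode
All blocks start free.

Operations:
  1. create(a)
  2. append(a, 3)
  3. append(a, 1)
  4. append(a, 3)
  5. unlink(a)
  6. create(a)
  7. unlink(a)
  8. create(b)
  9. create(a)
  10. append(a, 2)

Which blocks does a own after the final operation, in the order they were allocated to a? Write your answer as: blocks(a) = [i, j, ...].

after create(a) → a:[0]  free=[F.......]
after append(a, 3) → a:[0, 1, 2, 3]  free=[FFFF....]
after append(a, 1) → a:[0, 1, 2, 3, 4]  free=[FFFFF...]
after append(a, 3) → a:[0, 1, 2, 3, 4, 5, 6, 7]  free=[FFFFFFFF]
after unlink(a) →   free=[........]
after create(a) → a:[0]  free=[F.......]
after unlink(a) →   free=[........]
after create(b) → b:[0]  free=[F.......]
after create(a) → a:[1], b:[0]  free=[FF......]
after append(a, 2) → a:[1, 2, 3], b:[0]  free=[FFFF....]

blocks(a) = [1, 2, 3]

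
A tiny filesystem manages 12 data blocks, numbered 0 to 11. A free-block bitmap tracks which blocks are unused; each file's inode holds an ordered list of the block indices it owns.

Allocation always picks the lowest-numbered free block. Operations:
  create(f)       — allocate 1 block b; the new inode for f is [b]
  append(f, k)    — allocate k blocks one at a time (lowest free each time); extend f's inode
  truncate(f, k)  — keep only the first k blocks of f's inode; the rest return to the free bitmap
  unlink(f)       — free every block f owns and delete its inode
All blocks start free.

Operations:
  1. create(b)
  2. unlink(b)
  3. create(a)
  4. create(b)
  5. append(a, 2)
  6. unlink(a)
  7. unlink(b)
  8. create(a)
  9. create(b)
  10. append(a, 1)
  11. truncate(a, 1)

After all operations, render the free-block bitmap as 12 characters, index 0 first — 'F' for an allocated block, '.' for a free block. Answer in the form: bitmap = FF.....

bitmap = FF..........

create(b): bitmap=F........... | b=[0]
unlink(b): bitmap=............ | 
create(a): bitmap=F........... | a=[0]
create(b): bitmap=FF.......... | a=[0] b=[1]
append(a, 2): bitmap=FFFF........ | a=[0, 2, 3] b=[1]
unlink(a): bitmap=.F.......... | b=[1]
unlink(b): bitmap=............ | 
create(a): bitmap=F........... | a=[0]
create(b): bitmap=FF.......... | a=[0] b=[1]
append(a, 1): bitmap=FFF......... | a=[0, 2] b=[1]
truncate(a, 1): bitmap=FF.......... | a=[0] b=[1]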